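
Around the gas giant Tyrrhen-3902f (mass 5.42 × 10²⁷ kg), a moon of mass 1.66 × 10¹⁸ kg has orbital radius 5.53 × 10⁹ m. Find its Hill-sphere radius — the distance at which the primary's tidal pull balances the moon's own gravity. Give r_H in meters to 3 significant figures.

2.58 × 10⁶ m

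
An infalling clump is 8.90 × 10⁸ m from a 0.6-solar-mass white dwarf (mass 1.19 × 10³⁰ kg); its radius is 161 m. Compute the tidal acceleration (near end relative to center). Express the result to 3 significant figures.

3.63 × 10⁻⁵ m/s²

Differencing GM/(d−r)² and GM/d² to first order in r/d gives 2GMr/d³.
a_tidal = 2GMr/d³
        = 2 × (6.674 × 10⁻¹¹) × (1.19 × 10³⁰) × (161) / (8.90 × 10⁸)³
        = 3.63 × 10⁻⁵ m/s²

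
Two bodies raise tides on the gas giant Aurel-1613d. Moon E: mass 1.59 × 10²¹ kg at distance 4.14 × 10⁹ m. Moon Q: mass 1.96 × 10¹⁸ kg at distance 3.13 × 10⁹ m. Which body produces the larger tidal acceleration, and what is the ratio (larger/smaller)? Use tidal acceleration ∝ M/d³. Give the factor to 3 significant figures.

Moon E, by a factor of ≈ 351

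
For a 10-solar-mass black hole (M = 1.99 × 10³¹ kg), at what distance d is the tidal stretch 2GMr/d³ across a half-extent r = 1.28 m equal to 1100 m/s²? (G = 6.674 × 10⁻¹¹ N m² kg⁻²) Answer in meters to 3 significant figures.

2GMr/d³ = a_tidal  ⇒  d = (2GMr / a_tidal)^(1/3)
d = (2 × 6.674×10⁻¹¹ × (1.99 × 10³¹) × (1.28) / (1100))^(1/3)
  = 1.46 × 10⁶ m

1.46 × 10⁶ m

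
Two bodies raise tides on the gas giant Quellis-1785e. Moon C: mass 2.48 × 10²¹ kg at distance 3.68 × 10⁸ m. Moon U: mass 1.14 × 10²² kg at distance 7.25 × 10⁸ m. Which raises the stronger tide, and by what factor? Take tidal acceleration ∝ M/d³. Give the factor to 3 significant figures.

Tidal stretch scales as M/d³; compute that for each body.
Moon C: (2.48 × 10²¹) / (3.68 × 10⁸)³ = 4.976 × 10⁻⁵
Moon U: (1.14 × 10²²) / (7.25 × 10⁸)³ = 2.992 × 10⁻⁵
Ratio (larger/smaller) = 1.66

Moon C, by a factor of ≈ 1.66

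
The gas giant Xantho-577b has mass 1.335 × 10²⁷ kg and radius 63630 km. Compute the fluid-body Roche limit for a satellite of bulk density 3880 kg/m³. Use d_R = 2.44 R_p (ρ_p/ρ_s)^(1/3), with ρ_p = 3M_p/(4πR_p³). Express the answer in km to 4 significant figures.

1.061 × 10⁵ km

ρ_p = 3M_p/(4πR_p³) = 3 × (1.335 × 10²⁷) / (4π × (6.363 × 10⁷ m)³) = 1237 kg/m³
d_R = 2.44 × 63630 km × (1237/3880)^(1/3)
    = 1.061 × 10⁵ km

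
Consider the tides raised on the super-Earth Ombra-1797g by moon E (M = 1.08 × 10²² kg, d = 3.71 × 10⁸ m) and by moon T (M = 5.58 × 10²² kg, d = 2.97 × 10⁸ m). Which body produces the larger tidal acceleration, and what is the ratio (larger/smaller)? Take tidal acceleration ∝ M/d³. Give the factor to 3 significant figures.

Moon T, by a factor of ≈ 10.1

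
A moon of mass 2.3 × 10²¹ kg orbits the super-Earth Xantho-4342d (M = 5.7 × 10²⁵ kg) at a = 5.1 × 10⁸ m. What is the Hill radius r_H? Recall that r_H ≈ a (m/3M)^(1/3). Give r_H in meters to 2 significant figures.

1.2 × 10⁷ m

r_H ≈ a (m/3M)^(1/3)
    = (5.1 × 10⁸) × (2.3 × 10²¹ / (3 × 5.7 × 10²⁵))^(1/3)
    = 1.2 × 10⁷ m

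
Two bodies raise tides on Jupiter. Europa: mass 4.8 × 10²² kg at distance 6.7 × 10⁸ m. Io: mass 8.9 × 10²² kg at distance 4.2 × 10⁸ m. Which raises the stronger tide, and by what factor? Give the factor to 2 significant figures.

Tidal stretch scales as M/d³; compute that for each body.
Europa: (4.8 × 10²²) / (6.7 × 10⁸)³ = 1.596 × 10⁻⁴
Io: (8.9 × 10²²) / (4.2 × 10⁸)³ = 1.201 × 10⁻³
Ratio (larger/smaller) = 7.5

Io, by a factor of ≈ 7.5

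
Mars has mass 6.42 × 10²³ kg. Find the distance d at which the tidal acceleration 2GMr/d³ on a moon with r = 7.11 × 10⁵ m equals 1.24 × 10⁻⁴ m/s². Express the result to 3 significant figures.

7.89 × 10⁷ m

2GMr/d³ = a_tidal  ⇒  d = (2GMr / a_tidal)^(1/3)
d = (2 × 6.674×10⁻¹¹ × (6.42 × 10²³) × (7.11 × 10⁵) / (1.24 × 10⁻⁴))^(1/3)
  = 7.89 × 10⁷ m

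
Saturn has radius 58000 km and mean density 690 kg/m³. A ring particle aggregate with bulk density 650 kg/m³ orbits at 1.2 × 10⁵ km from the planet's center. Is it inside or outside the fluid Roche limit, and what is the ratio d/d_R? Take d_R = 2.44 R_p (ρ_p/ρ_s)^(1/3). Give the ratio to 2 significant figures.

d_R = 2.44 × (58000 km) × (690/650)^(1/3) = 1.444 × 10⁵ km
d/d_R = (1.2 × 10⁵) / (1.444 × 10⁵) = 0.83
Since d/d_R < 1, the body is inside the Roche limit.

inside; d/d_R ≈ 0.83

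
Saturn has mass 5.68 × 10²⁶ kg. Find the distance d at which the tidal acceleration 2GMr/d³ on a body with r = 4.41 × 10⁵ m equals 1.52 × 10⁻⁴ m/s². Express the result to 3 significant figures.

2GMr/d³ = a_tidal  ⇒  d = (2GMr / a_tidal)^(1/3)
d = (2 × 6.674×10⁻¹¹ × (5.68 × 10²⁶) × (4.41 × 10⁵) / (1.52 × 10⁻⁴))^(1/3)
  = 6.04 × 10⁸ m

6.04 × 10⁸ m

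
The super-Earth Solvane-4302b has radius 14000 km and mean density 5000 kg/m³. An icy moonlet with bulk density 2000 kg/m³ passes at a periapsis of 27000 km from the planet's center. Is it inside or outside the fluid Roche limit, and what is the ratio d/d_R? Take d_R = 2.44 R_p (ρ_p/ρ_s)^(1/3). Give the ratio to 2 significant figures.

d_R = 2.44 × (14000 km) × (5000/2000)^(1/3) = 46360 km
d/d_R = (27000) / (46360) = 0.58
Since d/d_R < 1, the body is inside the Roche limit.

inside; d/d_R ≈ 0.58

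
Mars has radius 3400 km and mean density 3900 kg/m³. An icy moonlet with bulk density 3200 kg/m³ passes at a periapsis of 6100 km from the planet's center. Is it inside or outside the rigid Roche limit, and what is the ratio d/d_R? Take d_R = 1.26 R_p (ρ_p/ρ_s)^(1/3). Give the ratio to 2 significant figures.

d_R = 1.26 × (3400 km) × (3900/3200)^(1/3) = 4576 km
d/d_R = (6100) / (4576) = 1.3
Since d/d_R > 1, the body is outside the Roche limit.

outside; d/d_R ≈ 1.3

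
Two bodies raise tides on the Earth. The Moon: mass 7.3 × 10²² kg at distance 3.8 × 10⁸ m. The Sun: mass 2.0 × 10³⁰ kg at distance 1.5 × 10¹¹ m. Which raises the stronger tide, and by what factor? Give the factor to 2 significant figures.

The Moon, by a factor of ≈ 2.2

Tidal stretch scales as M/d³; compute that for each body.
The Moon: (7.3 × 10²²) / (3.8 × 10⁸)³ = 1.330 × 10⁻³
The Sun: (2.0 × 10³⁰) / (1.5 × 10¹¹)³ = 5.926 × 10⁻⁴
Ratio (larger/smaller) = 2.2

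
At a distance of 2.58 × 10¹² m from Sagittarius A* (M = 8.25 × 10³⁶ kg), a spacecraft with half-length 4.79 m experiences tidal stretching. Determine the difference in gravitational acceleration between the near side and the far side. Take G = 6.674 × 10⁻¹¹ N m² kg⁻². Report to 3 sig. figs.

6.14 × 10⁻¹⁰ m/s²

Δg = 4GMr/d³
   = 4 × (6.674 × 10⁻¹¹) × (8.25 × 10³⁶) × (4.79) / (2.58 × 10¹²)³
   = 6.14 × 10⁻¹⁰ m/s²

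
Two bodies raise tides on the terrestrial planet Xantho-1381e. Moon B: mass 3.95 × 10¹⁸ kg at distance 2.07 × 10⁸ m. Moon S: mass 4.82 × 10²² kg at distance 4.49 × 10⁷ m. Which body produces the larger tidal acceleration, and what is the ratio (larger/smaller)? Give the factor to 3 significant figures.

Moon S, by a factor of ≈ 1.20 × 10⁶

Compare M/d³ for the two perturbers:
Moon B: (3.95 × 10¹⁸) / (2.07 × 10⁸)³ = 4.453 × 10⁻⁷
Moon S: (4.82 × 10²²) / (4.49 × 10⁷)³ = 5.325 × 10⁻¹
Ratio (larger/smaller) = 1.20 × 10⁶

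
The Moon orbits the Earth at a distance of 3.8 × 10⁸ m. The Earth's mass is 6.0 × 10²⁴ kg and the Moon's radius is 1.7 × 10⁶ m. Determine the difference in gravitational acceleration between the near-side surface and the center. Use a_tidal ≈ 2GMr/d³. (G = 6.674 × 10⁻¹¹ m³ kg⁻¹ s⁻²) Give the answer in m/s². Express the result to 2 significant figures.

a_tidal = 2GMr/d³
        = 2 × (6.674 × 10⁻¹¹) × (6.0 × 10²⁴) × (1.7 × 10⁶) / (3.8 × 10⁸)³
        = 2.5 × 10⁻⁵ m/s²

2.5 × 10⁻⁵ m/s²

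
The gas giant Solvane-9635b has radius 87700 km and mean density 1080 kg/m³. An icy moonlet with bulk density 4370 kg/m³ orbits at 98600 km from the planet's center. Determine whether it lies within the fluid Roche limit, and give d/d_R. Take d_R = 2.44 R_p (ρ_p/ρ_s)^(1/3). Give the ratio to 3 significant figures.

d_R = 2.44 × (87700 km) × (1080/4370)^(1/3) = 1.343 × 10⁵ km
d/d_R = (98600) / (1.343 × 10⁵) = 0.734
Since d/d_R < 1, the body is inside the Roche limit.

inside; d/d_R ≈ 0.734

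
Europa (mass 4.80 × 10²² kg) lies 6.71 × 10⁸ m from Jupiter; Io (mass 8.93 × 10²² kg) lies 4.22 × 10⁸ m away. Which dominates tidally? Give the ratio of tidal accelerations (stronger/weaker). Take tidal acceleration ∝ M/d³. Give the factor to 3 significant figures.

The tide-raising term goes as M/d³ (the gradient of a 1/d² field).
Europa: (4.80 × 10²²) / (6.71 × 10⁸)³ = 1.589 × 10⁻⁴
Io: (8.93 × 10²²) / (4.22 × 10⁸)³ = 1.188 × 10⁻³
Ratio (larger/smaller) = 7.48

Io, by a factor of ≈ 7.48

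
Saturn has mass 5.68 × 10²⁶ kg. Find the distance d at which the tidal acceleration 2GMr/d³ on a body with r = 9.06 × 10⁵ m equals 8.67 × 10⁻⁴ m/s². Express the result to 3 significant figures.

4.29 × 10⁸ m

2GMr/d³ = a_tidal  ⇒  d = (2GMr / a_tidal)^(1/3)
d = (2 × 6.674×10⁻¹¹ × (5.68 × 10²⁶) × (9.06 × 10⁵) / (8.67 × 10⁻⁴))^(1/3)
  = 4.29 × 10⁸ m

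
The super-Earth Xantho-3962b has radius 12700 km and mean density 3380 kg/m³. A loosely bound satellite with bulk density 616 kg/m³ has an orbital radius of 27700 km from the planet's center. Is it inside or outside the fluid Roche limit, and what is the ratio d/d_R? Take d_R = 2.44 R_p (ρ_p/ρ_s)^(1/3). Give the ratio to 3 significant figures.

inside; d/d_R ≈ 0.507

d_R = 2.44 × (12700 km) × (3380/616)^(1/3) = 54660 km
d/d_R = (27700) / (54660) = 0.507
Since d/d_R < 1, the body is inside the Roche limit.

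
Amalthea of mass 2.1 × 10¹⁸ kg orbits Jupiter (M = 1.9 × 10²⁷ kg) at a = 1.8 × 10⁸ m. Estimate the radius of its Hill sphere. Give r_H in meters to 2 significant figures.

1.3 × 10⁵ m

r_H ≈ a (m/3M)^(1/3)
    = (1.8 × 10⁸) × (2.1 × 10¹⁸ / (3 × 1.9 × 10²⁷))^(1/3)
    = 1.3 × 10⁵ m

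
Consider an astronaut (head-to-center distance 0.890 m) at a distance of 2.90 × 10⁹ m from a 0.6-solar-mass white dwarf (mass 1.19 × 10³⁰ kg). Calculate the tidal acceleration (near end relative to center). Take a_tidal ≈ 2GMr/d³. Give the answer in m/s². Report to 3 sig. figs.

5.80 × 10⁻⁹ m/s²

Differencing GM/(d−r)² and GM/d² to first order in r/d gives 2GMr/d³.
Δa = 2GMr/d³
   = 2 × (6.674 × 10⁻¹¹) × (1.19 × 10³⁰) × (0.890) / (2.90 × 10⁹)³
   = 5.80 × 10⁻⁹ m/s²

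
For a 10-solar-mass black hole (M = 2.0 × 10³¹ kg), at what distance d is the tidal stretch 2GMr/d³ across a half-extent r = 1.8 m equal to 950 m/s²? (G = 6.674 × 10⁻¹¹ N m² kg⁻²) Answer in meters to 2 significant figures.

2GMr/d³ = a_tidal  ⇒  d = (2GMr / a_tidal)^(1/3)
d = (2 × 6.674×10⁻¹¹ × (2.0 × 10³¹) × (1.8) / (950))^(1/3)
  = 1.7 × 10⁶ m

1.7 × 10⁶ m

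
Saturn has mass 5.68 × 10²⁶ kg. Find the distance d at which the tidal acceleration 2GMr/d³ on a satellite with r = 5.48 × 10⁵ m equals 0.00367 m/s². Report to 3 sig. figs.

2.25 × 10⁸ m

2GMr/d³ = a_tidal  ⇒  d = (2GMr / a_tidal)^(1/3)
d = (2 × 6.674×10⁻¹¹ × (5.68 × 10²⁶) × (5.48 × 10⁵) / (0.00367))^(1/3)
  = 2.25 × 10⁸ m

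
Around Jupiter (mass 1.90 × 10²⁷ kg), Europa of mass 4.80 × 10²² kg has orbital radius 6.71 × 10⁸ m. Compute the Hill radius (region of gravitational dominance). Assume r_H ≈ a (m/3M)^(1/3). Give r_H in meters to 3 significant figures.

r_H ≈ a (m/3M)^(1/3)
    = (6.71 × 10⁸) × (4.80 × 10²² / (3 × 1.90 × 10²⁷))^(1/3)
    = 1.37 × 10⁷ m

1.37 × 10⁷ m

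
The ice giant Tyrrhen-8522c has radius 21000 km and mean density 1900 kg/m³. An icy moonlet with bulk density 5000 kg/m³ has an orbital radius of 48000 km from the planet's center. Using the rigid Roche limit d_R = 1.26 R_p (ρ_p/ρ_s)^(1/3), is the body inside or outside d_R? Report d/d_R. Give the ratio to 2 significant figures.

outside; d/d_R ≈ 2.5

d_R = 1.26 × (21000 km) × (1900/5000)^(1/3) = 19170 km
d/d_R = (48000) / (19170) = 2.5
Since d/d_R > 1, the body is outside the Roche limit.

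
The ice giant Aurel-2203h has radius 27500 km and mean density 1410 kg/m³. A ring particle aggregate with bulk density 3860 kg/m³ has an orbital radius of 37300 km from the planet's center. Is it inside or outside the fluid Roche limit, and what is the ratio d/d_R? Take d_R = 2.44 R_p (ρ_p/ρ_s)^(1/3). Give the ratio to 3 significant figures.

d_R = 2.44 × (27500 km) × (1410/3860)^(1/3) = 47970 km
d/d_R = (37300) / (47970) = 0.778
Since d/d_R < 1, the body is inside the Roche limit.

inside; d/d_R ≈ 0.778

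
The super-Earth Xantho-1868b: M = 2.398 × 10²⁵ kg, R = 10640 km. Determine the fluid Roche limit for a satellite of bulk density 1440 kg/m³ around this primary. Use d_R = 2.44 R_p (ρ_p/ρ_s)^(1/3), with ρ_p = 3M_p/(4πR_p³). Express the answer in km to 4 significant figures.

ρ_p = 3M_p/(4πR_p³) = 3 × (2.398 × 10²⁵) / (4π × (1.064 × 10⁷ m)³) = 4753 kg/m³
d_R = 2.44 × 10640 km × (4753/1440)^(1/3)
    = 38650 km

38650 km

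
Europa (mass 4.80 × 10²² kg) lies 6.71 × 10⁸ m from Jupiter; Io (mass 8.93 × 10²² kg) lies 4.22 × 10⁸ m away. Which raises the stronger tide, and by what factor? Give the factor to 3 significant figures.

Tidal acceleration ∝ M/d³, so compare M/d³ for each.
Europa: (4.80 × 10²²) / (6.71 × 10⁸)³ = 1.589 × 10⁻⁴
Io: (8.93 × 10²²) / (4.22 × 10⁸)³ = 1.188 × 10⁻³
Ratio (larger/smaller) = 7.48

Io, by a factor of ≈ 7.48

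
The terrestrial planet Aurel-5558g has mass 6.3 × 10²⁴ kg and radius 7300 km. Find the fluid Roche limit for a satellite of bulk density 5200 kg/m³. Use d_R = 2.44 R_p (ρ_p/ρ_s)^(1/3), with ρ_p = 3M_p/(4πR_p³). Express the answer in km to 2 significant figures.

16000 km

ρ_p = 3M_p/(4πR_p³) = 3 × (6.3 × 10²⁴) / (4π × (7.3 × 10⁶ m)³) = 3900 kg/m³
d_R = 2.44 × 7300 km × (3900/5200)^(1/3)
    = 16000 km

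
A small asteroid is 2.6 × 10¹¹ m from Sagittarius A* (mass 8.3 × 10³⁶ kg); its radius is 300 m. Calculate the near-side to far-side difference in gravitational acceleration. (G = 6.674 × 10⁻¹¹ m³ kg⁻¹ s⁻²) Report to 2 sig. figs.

3.8 × 10⁻⁵ m/s²

Near-to-far spans 2r, so the tidal difference is twice the near-to-center value: 4GMr/d³.
a_tidal = 4GMr/d³
        = 4 × (6.674 × 10⁻¹¹) × (8.3 × 10³⁶) × (300) / (2.6 × 10¹¹)³
        = 3.8 × 10⁻⁵ m/s²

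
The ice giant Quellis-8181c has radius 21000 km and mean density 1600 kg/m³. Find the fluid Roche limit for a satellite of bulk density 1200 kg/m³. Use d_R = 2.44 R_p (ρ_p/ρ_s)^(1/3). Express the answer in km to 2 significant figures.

56000 km

d_R = 2.44 × 21000 km × (1600/1200)^(1/3)
    = 56000 km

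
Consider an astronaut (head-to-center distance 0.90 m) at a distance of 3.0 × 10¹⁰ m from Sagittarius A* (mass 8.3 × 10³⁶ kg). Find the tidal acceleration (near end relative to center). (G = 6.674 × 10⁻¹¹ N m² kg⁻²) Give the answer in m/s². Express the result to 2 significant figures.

3.7 × 10⁻⁵ m/s²

Δa = 2GMr/d³
   = 2 × (6.674 × 10⁻¹¹) × (8.3 × 10³⁶) × (0.90) / (3.0 × 10¹⁰)³
   = 3.7 × 10⁻⁵ m/s²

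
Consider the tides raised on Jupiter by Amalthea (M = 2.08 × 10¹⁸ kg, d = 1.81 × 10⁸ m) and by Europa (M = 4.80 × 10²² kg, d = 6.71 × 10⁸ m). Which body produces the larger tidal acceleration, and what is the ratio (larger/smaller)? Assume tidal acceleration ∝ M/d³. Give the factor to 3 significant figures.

Europa, by a factor of ≈ 453

The tide-raising term goes as M/d³ (the gradient of a 1/d² field).
Amalthea: (2.08 × 10¹⁸) / (1.81 × 10⁸)³ = 3.508 × 10⁻⁷
Europa: (4.80 × 10²²) / (6.71 × 10⁸)³ = 1.589 × 10⁻⁴
Ratio (larger/smaller) = 453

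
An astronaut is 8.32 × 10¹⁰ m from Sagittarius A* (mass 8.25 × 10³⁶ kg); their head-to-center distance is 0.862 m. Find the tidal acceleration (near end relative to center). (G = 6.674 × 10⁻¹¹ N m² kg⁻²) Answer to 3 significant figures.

a_tidal = 2GMr/d³
        = 2 × (6.674 × 10⁻¹¹) × (8.25 × 10³⁶) × (0.862) / (8.32 × 10¹⁰)³
        = 1.65 × 10⁻⁶ m/s²

1.65 × 10⁻⁶ m/s²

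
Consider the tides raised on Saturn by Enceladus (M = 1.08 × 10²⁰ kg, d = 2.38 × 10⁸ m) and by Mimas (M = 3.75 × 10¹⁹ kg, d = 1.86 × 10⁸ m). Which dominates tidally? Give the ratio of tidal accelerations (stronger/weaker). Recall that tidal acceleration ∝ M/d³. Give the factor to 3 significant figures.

Enceladus, by a factor of ≈ 1.37

Tidal acceleration ∝ M/d³, so compare M/d³ for each.
Enceladus: (1.08 × 10²⁰) / (2.38 × 10⁸)³ = 8.011 × 10⁻⁶
Mimas: (3.75 × 10¹⁹) / (1.86 × 10⁸)³ = 5.828 × 10⁻⁶
Ratio (larger/smaller) = 1.37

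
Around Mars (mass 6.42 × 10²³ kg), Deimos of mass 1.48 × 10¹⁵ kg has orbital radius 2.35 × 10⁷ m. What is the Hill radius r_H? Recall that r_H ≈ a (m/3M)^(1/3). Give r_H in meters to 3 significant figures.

2.15 × 10⁴ m

r_H ≈ a (m/3M)^(1/3)
    = (2.35 × 10⁷) × (1.48 × 10¹⁵ / (3 × 6.42 × 10²³))^(1/3)
    = 2.15 × 10⁴ m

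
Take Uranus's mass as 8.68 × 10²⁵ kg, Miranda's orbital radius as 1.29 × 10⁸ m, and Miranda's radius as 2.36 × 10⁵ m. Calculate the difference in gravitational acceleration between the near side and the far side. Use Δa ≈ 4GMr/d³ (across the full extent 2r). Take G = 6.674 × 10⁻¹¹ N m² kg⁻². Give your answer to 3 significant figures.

2.55 × 10⁻³ m/s²

Δg = 4GMr/d³
   = 4 × (6.674 × 10⁻¹¹) × (8.68 × 10²⁵) × (2.36 × 10⁵) / (1.29 × 10⁸)³
   = 2.55 × 10⁻³ m/s²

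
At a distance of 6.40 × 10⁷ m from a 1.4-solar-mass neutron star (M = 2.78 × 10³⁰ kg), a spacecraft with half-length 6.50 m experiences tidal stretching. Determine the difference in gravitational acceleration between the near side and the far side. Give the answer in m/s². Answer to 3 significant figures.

1.84 × 10⁻² m/s²

Δa = 4GMr/d³
   = 4 × (6.674 × 10⁻¹¹) × (2.78 × 10³⁰) × (6.50) / (6.40 × 10⁷)³
   = 1.84 × 10⁻² m/s²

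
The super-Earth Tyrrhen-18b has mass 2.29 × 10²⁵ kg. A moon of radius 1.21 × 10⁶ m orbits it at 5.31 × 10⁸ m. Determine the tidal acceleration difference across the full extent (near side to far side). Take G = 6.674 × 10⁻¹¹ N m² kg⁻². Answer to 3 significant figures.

Differencing GM/(d−r)² and GM/(d+r)² to first order in r/d gives 4GMr/d³.
Δa = 4GMr/d³
   = 4 × (6.674 × 10⁻¹¹) × (2.29 × 10²⁵) × (1.21 × 10⁶) / (5.31 × 10⁸)³
   = 4.94 × 10⁻⁵ m/s²

4.94 × 10⁻⁵ m/s²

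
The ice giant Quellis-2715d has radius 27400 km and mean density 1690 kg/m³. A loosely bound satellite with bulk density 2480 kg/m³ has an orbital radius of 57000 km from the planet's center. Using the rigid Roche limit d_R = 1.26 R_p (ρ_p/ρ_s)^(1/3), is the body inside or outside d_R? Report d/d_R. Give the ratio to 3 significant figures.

d_R = 1.26 × (27400 km) × (1690/2480)^(1/3) = 30380 km
d/d_R = (57000) / (30380) = 1.88
Since d/d_R > 1, the body is outside the Roche limit.

outside; d/d_R ≈ 1.88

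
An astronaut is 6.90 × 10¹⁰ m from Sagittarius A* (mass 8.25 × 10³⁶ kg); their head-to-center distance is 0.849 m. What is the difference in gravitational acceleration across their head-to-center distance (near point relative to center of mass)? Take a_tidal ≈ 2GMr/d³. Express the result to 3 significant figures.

2.85 × 10⁻⁶ m/s²

The tidal stretch is the gradient of GM/d² times the body's extent r, hence the 1/d³ dependence.
Δg = 2GMr/d³
   = 2 × (6.674 × 10⁻¹¹) × (8.25 × 10³⁶) × (0.849) / (6.90 × 10¹⁰)³
   = 2.85 × 10⁻⁶ m/s²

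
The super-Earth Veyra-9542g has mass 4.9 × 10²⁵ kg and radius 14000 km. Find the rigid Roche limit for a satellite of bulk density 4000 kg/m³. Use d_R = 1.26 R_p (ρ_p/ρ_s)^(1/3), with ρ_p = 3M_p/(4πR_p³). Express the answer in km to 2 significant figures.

18000 km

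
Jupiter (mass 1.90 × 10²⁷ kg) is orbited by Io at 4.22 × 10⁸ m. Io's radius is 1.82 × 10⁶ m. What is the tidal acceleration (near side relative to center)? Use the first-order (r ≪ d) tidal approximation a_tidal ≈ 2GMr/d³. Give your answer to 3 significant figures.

6.14 × 10⁻³ m/s²

a_tidal = 2GMr/d³
        = 2 × (6.674 × 10⁻¹¹) × (1.90 × 10²⁷) × (1.82 × 10⁶) / (4.22 × 10⁸)³
        = 6.14 × 10⁻³ m/s²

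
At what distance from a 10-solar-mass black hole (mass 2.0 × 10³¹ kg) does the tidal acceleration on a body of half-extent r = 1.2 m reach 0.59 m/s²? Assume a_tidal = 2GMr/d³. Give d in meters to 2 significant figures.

2GMr/d³ = a_tidal  ⇒  d = (2GMr / a_tidal)^(1/3)
d = (2 × 6.674×10⁻¹¹ × (2.0 × 10³¹) × (1.2) / (0.59))^(1/3)
  = 1.8 × 10⁷ m

1.8 × 10⁷ m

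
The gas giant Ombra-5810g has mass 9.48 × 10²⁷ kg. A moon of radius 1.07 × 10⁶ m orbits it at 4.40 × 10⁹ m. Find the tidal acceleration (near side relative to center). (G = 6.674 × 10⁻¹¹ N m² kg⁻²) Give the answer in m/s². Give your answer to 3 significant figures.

Δa = 2GMr/d³
   = 2 × (6.674 × 10⁻¹¹) × (9.48 × 10²⁷) × (1.07 × 10⁶) / (4.40 × 10⁹)³
   = 1.59 × 10⁻⁵ m/s²

1.59 × 10⁻⁵ m/s²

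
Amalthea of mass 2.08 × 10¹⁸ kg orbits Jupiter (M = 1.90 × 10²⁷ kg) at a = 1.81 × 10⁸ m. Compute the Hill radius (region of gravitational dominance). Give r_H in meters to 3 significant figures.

1.29 × 10⁵ m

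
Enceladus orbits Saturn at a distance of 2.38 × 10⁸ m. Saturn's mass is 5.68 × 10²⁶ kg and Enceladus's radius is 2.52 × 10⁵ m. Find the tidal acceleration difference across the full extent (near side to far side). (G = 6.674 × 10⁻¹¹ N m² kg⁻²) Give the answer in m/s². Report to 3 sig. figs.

2.83 × 10⁻³ m/s²

Near-to-far spans 2r, so the tidal difference is twice the near-to-center value: 4GMr/d³.
a_tidal = 4GMr/d³
        = 4 × (6.674 × 10⁻¹¹) × (5.68 × 10²⁶) × (2.52 × 10⁵) / (2.38 × 10⁸)³
        = 2.83 × 10⁻³ m/s²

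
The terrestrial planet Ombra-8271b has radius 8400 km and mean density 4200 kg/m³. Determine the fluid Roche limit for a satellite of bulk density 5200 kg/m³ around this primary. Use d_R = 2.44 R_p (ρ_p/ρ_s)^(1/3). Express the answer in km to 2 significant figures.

19000 km

d_R = 2.44 × 8400 km × (4200/5200)^(1/3)
    = 19000 km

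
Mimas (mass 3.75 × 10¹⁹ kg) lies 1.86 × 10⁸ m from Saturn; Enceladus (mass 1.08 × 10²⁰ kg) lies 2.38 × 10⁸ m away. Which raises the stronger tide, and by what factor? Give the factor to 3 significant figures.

Enceladus, by a factor of ≈ 1.37

Tidal acceleration ∝ M/d³, so compare M/d³ for each.
Mimas: (3.75 × 10¹⁹) / (1.86 × 10⁸)³ = 5.828 × 10⁻⁶
Enceladus: (1.08 × 10²⁰) / (2.38 × 10⁸)³ = 8.011 × 10⁻⁶
Ratio (larger/smaller) = 1.37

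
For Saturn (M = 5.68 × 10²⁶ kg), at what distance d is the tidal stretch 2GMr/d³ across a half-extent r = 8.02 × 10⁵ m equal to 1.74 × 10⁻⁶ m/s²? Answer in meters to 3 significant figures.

3.27 × 10⁹ m

2GMr/d³ = a_tidal  ⇒  d = (2GMr / a_tidal)^(1/3)
d = (2 × 6.674×10⁻¹¹ × (5.68 × 10²⁶) × (8.02 × 10⁵) / (1.74 × 10⁻⁶))^(1/3)
  = 3.27 × 10⁹ m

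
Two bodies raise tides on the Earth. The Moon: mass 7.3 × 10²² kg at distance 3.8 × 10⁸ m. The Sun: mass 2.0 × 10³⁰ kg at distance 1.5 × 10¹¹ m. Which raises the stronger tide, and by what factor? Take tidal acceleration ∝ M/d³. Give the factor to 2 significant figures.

Tidal stretch scales as M/d³; compute that for each body.
The Moon: (7.3 × 10²²) / (3.8 × 10⁸)³ = 1.330 × 10⁻³
The Sun: (2.0 × 10³⁰) / (1.5 × 10¹¹)³ = 5.926 × 10⁻⁴
Ratio (larger/smaller) = 2.2

The Moon, by a factor of ≈ 2.2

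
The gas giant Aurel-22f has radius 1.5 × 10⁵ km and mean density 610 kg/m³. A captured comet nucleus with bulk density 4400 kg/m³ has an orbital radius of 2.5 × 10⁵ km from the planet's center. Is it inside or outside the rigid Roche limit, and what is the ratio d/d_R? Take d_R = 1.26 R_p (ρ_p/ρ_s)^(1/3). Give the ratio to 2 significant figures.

outside; d/d_R ≈ 2.6

d_R = 1.26 × (1.5 × 10⁵ km) × (610/4400)^(1/3) = 97820 km
d/d_R = (2.5 × 10⁵) / (97820) = 2.6
Since d/d_R > 1, the body is outside the Roche limit.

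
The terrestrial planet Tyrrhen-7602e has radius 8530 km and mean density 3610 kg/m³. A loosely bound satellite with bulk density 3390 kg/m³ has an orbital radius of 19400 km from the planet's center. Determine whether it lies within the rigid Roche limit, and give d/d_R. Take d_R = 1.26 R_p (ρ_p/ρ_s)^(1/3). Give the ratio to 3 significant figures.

d_R = 1.26 × (8530 km) × (3610/3390)^(1/3) = 10980 km
d/d_R = (19400) / (10980) = 1.77
Since d/d_R > 1, the body is outside the Roche limit.

outside; d/d_R ≈ 1.77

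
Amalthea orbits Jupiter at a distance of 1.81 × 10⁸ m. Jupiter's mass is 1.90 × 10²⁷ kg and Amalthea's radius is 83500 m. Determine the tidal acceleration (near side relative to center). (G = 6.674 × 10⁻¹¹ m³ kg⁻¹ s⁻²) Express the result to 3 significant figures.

3.57 × 10⁻³ m/s²

The tidal stretch is the gradient of GM/d² times the body's extent r, hence the 1/d³ dependence.
a_tidal = 2GMr/d³
        = 2 × (6.674 × 10⁻¹¹) × (1.90 × 10²⁷) × (83500) / (1.81 × 10⁸)³
        = 3.57 × 10⁻³ m/s²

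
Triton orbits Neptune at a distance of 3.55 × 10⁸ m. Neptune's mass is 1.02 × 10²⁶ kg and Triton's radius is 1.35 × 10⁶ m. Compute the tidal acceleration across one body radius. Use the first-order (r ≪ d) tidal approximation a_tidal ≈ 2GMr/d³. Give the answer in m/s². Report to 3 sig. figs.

4.11 × 10⁻⁴ m/s²

The tidal stretch is the gradient of GM/d² times the body's extent r, hence the 1/d³ dependence.
a_tidal = 2GMr/d³
        = 2 × (6.674 × 10⁻¹¹) × (1.02 × 10²⁶) × (1.35 × 10⁶) / (3.55 × 10⁸)³
        = 4.11 × 10⁻⁴ m/s²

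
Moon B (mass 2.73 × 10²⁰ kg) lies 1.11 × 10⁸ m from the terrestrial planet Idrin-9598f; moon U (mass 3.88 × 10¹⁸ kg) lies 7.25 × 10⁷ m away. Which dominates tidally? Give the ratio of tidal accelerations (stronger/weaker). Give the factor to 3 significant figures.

Moon B, by a factor of ≈ 19.6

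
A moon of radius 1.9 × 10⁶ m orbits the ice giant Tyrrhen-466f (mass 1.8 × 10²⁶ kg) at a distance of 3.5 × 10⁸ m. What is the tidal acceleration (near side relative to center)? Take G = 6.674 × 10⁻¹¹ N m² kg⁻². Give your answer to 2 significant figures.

Δg = 2GMr/d³
   = 2 × (6.674 × 10⁻¹¹) × (1.8 × 10²⁶) × (1.9 × 10⁶) / (3.5 × 10⁸)³
   = 1.1 × 10⁻³ m/s²

1.1 × 10⁻³ m/s²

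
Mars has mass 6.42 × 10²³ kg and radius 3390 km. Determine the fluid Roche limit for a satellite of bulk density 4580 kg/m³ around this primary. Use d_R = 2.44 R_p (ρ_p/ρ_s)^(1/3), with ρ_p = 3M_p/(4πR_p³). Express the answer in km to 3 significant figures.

ρ_p = 3M_p/(4πR_p³) = 3 × (6.42 × 10²³) / (4π × (3.39 × 10⁶ m)³) = 3930 kg/m³
d_R = 2.44 × 3390 km × (3930/4580)^(1/3)
    = 7860 km

7860 km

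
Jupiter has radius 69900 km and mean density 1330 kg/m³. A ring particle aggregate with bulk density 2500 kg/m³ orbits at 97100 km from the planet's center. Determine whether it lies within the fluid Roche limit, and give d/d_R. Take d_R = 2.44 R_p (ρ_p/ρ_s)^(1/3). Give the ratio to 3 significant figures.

d_R = 2.44 × (69900 km) × (1330/2500)^(1/3) = 1.382 × 10⁵ km
d/d_R = (97100) / (1.382 × 10⁵) = 0.703
Since d/d_R < 1, the body is inside the Roche limit.

inside; d/d_R ≈ 0.703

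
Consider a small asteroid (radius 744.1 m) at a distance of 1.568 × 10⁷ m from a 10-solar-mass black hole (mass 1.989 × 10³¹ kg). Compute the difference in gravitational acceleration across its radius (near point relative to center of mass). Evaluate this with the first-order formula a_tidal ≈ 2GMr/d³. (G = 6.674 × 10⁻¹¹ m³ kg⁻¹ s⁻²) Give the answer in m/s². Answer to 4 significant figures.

Differencing GM/(d−r)² and GM/d² to first order in r/d gives 2GMr/d³.
Δg = 2GMr/d³
   = 2 × (6.674 × 10⁻¹¹) × (1.989 × 10³¹) × (744.1) / (1.568 × 10⁷)³
   = 5.124 × 10² m/s²

5.124 × 10² m/s²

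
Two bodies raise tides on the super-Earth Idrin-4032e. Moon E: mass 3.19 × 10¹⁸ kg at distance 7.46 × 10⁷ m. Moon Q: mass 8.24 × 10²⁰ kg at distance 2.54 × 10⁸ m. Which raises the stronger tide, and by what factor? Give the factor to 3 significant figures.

Moon Q, by a factor of ≈ 6.54

Tidal stretch scales as M/d³; compute that for each body.
Moon E: (3.19 × 10¹⁸) / (7.46 × 10⁷)³ = 7.684 × 10⁻⁶
Moon Q: (8.24 × 10²⁰) / (2.54 × 10⁸)³ = 5.028 × 10⁻⁵
Ratio (larger/smaller) = 6.54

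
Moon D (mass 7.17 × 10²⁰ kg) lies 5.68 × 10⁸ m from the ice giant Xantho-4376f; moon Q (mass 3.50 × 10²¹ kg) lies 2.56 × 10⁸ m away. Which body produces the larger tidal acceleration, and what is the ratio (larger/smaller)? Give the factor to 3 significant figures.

Compare M/d³ for the two perturbers:
Moon D: (7.17 × 10²⁰) / (5.68 × 10⁸)³ = 3.913 × 10⁻⁶
Moon Q: (3.50 × 10²¹) / (2.56 × 10⁸)³ = 2.086 × 10⁻⁴
Ratio (larger/smaller) = 53.3

Moon Q, by a factor of ≈ 53.3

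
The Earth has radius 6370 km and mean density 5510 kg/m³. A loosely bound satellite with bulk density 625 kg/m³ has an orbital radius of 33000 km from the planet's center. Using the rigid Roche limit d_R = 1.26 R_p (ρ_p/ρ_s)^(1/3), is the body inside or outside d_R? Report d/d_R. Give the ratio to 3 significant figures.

outside; d/d_R ≈ 1.99

d_R = 1.26 × (6370 km) × (5510/625)^(1/3) = 16580 km
d/d_R = (33000) / (16580) = 1.99
Since d/d_R > 1, the body is outside the Roche limit.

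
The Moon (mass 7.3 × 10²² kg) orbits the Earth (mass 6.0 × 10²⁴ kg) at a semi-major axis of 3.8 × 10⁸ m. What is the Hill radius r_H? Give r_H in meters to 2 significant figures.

r_H ≈ a (m/3M)^(1/3)
    = (3.8 × 10⁸) × (7.3 × 10²² / (3 × 6.0 × 10²⁴))^(1/3)
    = 6.1 × 10⁷ m

6.1 × 10⁷ m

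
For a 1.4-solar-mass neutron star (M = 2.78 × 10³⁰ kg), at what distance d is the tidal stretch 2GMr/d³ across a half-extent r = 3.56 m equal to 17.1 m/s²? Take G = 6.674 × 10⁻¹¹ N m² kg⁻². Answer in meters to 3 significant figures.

2GMr/d³ = a_tidal  ⇒  d = (2GMr / a_tidal)^(1/3)
d = (2 × 6.674×10⁻¹¹ × (2.78 × 10³⁰) × (3.56) / (17.1))^(1/3)
  = 4.26 × 10⁶ m

4.26 × 10⁶ m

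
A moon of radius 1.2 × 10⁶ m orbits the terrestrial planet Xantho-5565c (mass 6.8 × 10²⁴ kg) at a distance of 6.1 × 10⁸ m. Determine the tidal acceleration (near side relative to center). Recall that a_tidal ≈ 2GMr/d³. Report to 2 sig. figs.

4.8 × 10⁻⁶ m/s²

Δa = 2GMr/d³
   = 2 × (6.674 × 10⁻¹¹) × (6.8 × 10²⁴) × (1.2 × 10⁶) / (6.1 × 10⁸)³
   = 4.8 × 10⁻⁶ m/s²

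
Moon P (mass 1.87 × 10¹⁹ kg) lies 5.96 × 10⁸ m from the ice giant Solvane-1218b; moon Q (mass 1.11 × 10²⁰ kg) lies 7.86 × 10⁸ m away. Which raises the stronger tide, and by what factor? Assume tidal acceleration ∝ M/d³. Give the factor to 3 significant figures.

Moon Q, by a factor of ≈ 2.59

The tide-raising term goes as M/d³ (the gradient of a 1/d² field).
Moon P: (1.87 × 10¹⁹) / (5.96 × 10⁸)³ = 8.833 × 10⁻⁸
Moon Q: (1.11 × 10²⁰) / (7.86 × 10⁸)³ = 2.286 × 10⁻⁷
Ratio (larger/smaller) = 2.59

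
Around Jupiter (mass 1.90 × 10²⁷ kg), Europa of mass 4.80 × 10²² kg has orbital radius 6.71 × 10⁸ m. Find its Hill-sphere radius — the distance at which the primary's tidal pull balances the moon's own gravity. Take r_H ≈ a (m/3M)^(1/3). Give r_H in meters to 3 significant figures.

1.37 × 10⁷ m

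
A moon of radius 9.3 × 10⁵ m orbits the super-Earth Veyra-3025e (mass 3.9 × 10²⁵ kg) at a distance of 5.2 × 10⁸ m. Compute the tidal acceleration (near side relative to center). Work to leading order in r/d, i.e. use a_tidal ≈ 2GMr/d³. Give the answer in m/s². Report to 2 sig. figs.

3.4 × 10⁻⁵ m/s²

Δg = 2GMr/d³
   = 2 × (6.674 × 10⁻¹¹) × (3.9 × 10²⁵) × (9.3 × 10⁵) / (5.2 × 10⁸)³
   = 3.4 × 10⁻⁵ m/s²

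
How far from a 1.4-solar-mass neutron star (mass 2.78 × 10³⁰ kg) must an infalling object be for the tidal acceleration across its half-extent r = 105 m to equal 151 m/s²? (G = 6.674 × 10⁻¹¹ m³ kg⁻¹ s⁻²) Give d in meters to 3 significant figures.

6.37 × 10⁶ m

2GMr/d³ = a_tidal  ⇒  d = (2GMr / a_tidal)^(1/3)
d = (2 × 6.674×10⁻¹¹ × (2.78 × 10³⁰) × (105) / (151))^(1/3)
  = 6.37 × 10⁶ m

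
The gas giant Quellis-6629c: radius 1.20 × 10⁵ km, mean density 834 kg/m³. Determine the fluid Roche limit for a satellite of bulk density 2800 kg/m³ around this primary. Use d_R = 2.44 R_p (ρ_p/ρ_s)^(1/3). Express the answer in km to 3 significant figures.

d_R = 2.44 × 1.20 × 10⁵ km × (834/2800)^(1/3)
    = 1.96 × 10⁵ km

1.96 × 10⁵ km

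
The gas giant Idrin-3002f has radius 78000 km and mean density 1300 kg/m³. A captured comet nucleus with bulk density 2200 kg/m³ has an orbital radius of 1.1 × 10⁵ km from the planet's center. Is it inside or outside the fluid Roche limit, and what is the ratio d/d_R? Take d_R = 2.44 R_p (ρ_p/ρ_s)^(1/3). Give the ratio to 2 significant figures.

inside; d/d_R ≈ 0.69

d_R = 2.44 × (78000 km) × (1300/2200)^(1/3) = 1.597 × 10⁵ km
d/d_R = (1.1 × 10⁵) / (1.597 × 10⁵) = 0.69
Since d/d_R < 1, the body is inside the Roche limit.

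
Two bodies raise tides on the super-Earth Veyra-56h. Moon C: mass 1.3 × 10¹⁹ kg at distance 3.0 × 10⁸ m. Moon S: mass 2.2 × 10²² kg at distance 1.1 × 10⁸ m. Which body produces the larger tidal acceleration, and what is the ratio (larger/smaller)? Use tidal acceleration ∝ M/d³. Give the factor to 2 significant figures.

Tidal stretch scales as M/d³; compute that for each body.
Moon C: (1.3 × 10¹⁹) / (3.0 × 10⁸)³ = 4.815 × 10⁻⁷
Moon S: (2.2 × 10²²) / (1.1 × 10⁸)³ = 1.653 × 10⁻²
Ratio (larger/smaller) = 34000

Moon S, by a factor of ≈ 34000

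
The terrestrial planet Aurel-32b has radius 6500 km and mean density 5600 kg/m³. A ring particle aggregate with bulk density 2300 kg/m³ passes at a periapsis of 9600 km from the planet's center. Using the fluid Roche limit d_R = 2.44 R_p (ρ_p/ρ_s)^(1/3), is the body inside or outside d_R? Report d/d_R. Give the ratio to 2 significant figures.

d_R = 2.44 × (6500 km) × (5600/2300)^(1/3) = 21340 km
d/d_R = (9600) / (21340) = 0.45
Since d/d_R < 1, the body is inside the Roche limit.

inside; d/d_R ≈ 0.45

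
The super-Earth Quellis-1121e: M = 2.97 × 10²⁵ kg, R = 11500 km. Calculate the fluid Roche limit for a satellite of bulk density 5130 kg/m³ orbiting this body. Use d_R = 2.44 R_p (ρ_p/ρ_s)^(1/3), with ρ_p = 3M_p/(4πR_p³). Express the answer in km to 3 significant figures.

ρ_p = 3M_p/(4πR_p³) = 3 × (2.97 × 10²⁵) / (4π × (1.15 × 10⁷ m)³) = 4660 kg/m³
d_R = 2.44 × 11500 km × (4660/5130)^(1/3)
    = 27200 km

27200 km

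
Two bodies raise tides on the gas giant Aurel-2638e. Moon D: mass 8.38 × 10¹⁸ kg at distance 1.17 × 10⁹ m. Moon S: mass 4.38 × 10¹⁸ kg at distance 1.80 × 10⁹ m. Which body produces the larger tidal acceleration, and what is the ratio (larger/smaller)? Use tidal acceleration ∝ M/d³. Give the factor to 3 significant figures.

Compare M/d³ for the two perturbers:
Moon D: (8.38 × 10¹⁸) / (1.17 × 10⁹)³ = 5.232 × 10⁻⁹
Moon S: (4.38 × 10¹⁸) / (1.80 × 10⁹)³ = 7.510 × 10⁻¹⁰
Ratio (larger/smaller) = 6.97

Moon D, by a factor of ≈ 6.97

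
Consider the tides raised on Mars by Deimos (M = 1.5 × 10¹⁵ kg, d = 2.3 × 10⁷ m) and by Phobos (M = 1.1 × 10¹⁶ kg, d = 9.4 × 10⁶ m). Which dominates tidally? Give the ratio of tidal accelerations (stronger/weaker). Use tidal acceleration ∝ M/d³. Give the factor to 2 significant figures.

Phobos, by a factor of ≈ 110

Tidal acceleration ∝ M/d³, so compare M/d³ for each.
Deimos: (1.5 × 10¹⁵) / (2.3 × 10⁷)³ = 1.233 × 10⁻⁷
Phobos: (1.1 × 10¹⁶) / (9.4 × 10⁶)³ = 1.324 × 10⁻⁵
Ratio (larger/smaller) = 110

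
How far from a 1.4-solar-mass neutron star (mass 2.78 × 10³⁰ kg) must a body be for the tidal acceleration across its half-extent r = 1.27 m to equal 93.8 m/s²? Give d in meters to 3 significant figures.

2GMr/d³ = a_tidal  ⇒  d = (2GMr / a_tidal)^(1/3)
d = (2 × 6.674×10⁻¹¹ × (2.78 × 10³⁰) × (1.27) / (93.8))^(1/3)
  = 1.71 × 10⁶ m

1.71 × 10⁶ m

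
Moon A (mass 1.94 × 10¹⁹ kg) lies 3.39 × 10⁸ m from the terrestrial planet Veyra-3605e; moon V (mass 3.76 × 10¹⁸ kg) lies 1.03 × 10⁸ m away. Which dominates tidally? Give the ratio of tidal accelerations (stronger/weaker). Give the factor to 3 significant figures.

Moon V, by a factor of ≈ 6.91

The tide-raising term goes as M/d³ (the gradient of a 1/d² field).
Moon A: (1.94 × 10¹⁹) / (3.39 × 10⁸)³ = 4.980 × 10⁻⁷
Moon V: (3.76 × 10¹⁸) / (1.03 × 10⁸)³ = 3.441 × 10⁻⁶
Ratio (larger/smaller) = 6.91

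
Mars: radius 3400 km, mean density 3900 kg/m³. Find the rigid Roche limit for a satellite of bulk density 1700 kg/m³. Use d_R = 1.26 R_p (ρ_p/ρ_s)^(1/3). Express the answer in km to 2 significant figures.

5700 km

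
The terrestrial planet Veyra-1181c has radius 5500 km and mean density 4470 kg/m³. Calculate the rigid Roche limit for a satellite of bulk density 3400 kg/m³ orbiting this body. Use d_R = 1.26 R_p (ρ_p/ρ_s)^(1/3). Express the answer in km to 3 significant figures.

7590 km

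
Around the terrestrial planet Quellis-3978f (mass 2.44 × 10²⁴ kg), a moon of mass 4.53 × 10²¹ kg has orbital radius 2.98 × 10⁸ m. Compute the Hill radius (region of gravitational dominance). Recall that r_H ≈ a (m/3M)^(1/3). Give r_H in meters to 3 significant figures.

r_H ≈ a (m/3M)^(1/3)
    = (2.98 × 10⁸) × (4.53 × 10²¹ / (3 × 2.44 × 10²⁴))^(1/3)
    = 2.54 × 10⁷ m

2.54 × 10⁷ m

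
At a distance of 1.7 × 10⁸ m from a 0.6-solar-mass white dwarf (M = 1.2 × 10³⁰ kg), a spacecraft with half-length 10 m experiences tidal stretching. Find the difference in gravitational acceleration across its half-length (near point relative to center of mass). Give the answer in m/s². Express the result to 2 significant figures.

3.3 × 10⁻⁴ m/s²

Δa = 2GMr/d³
   = 2 × (6.674 × 10⁻¹¹) × (1.2 × 10³⁰) × (10) / (1.7 × 10⁸)³
   = 3.3 × 10⁻⁴ m/s²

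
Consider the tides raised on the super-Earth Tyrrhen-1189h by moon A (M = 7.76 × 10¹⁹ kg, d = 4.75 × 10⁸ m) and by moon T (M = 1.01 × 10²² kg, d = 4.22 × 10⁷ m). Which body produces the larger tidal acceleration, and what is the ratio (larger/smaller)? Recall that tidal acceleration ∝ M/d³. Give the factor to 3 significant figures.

Moon T, by a factor of ≈ 1.86 × 10⁵

Tidal stretch scales as M/d³; compute that for each body.
Moon A: (7.76 × 10¹⁹) / (4.75 × 10⁸)³ = 7.241 × 10⁻⁷
Moon T: (1.01 × 10²²) / (4.22 × 10⁷)³ = 1.344 × 10⁻¹
Ratio (larger/smaller) = 1.86 × 10⁵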